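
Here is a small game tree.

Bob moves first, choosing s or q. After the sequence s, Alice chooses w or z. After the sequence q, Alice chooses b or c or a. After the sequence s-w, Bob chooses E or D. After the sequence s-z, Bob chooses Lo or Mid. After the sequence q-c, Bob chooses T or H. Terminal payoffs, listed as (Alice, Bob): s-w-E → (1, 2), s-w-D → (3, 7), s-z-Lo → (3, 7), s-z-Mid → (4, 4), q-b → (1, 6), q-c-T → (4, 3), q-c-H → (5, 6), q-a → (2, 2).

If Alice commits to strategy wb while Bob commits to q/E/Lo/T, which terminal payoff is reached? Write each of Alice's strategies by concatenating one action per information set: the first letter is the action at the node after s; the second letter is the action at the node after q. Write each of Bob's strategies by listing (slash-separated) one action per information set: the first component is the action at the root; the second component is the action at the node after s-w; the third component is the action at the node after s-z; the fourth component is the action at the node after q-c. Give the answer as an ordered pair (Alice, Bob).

(1, 6)

Trace the play path from the root:
  Bob plays q
  Alice plays b at [q]
→ terminal payoff (1, 6).
(Alice's choice at the node after s is never reached on this path, so it doesn't affect the outcome.)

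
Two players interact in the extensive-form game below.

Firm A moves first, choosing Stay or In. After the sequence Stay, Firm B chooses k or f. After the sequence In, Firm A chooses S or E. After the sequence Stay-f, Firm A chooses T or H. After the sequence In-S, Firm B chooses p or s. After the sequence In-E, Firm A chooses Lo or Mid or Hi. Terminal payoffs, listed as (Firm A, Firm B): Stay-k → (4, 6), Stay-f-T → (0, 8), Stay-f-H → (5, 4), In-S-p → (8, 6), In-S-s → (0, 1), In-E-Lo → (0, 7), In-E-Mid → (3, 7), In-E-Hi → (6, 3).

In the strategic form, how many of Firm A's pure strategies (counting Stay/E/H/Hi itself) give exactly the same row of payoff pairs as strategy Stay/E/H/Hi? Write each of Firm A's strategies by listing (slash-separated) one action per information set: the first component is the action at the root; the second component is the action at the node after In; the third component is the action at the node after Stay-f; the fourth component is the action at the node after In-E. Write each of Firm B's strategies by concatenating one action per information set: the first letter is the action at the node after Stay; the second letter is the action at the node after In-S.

Row for Stay/E/H/Hi (columns kp, ks, fp, fs): (4,6) (4,6) (5,4) (5,4).
Under Stay/E/H/Hi, Firm A's choice at the node after In and at the node after In-E can never be reached regardless of what Firm B does, so varying those choices leaves every outcome unchanged.
Holding the reachable choices fixed and varying the unreachable ones freely already gives 2 × 3 = 6 equivalent strategies.
No other strategy reproduces this row, so those 6 are the full class: Stay/S/H/Lo, Stay/S/H/Mid, Stay/S/H/Hi, Stay/E/H/Lo, Stay/E/H/Mid, Stay/E/H/Hi.

6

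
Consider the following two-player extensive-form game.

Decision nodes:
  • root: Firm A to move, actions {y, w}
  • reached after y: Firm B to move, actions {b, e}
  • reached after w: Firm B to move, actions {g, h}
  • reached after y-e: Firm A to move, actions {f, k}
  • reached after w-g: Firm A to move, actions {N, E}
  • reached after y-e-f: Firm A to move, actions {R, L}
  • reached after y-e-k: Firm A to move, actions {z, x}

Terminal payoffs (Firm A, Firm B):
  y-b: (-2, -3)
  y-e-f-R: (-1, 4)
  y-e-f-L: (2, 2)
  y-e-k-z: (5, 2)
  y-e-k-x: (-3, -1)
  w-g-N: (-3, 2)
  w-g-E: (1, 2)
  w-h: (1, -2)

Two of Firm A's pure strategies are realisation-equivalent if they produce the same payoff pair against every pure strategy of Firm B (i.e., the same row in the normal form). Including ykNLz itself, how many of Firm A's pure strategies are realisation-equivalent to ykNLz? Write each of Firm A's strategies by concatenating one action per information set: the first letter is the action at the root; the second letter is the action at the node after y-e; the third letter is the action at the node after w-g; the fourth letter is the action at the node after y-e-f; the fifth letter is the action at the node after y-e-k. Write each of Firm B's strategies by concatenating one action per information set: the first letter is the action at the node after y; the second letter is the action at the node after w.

Row for ykNLz (columns bg, bh, eg, eh): (-2,-3) (-2,-3) (5,2) (5,2).
Under ykNLz, Firm A's choice at the node after w-g and at the node after y-e-f can never be reached regardless of what Firm B does, so varying those choices leaves every outcome unchanged.
Holding the reachable choices fixed and varying the unreachable ones freely already gives 2 × 2 = 4 equivalent strategies.
No other strategy reproduces this row, so those 4 are the full class: ykNRz, ykNLz, ykERz, ykELz.

4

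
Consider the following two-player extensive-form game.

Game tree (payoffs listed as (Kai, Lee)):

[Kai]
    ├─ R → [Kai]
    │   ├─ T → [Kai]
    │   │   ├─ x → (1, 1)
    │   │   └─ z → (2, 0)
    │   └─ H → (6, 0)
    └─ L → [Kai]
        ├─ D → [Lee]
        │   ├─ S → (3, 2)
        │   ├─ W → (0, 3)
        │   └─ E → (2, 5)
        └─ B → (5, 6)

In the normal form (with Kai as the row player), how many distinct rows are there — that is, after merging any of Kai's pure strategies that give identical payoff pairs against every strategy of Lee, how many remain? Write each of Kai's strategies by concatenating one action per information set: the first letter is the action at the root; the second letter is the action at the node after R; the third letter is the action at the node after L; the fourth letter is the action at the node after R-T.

5

Kai has 16 pure strategies: RTDx, RTDz, RTBx, RTBz, RHDx, RHDz, RHBx, RHBz, LTDx, LTDz, LTBx, LTBz, LHDx, LHDz, LHBx, LHBz. Columns: S, W, E.
{RTDx, RTBx} → row (1,1) (1,1) (1,1)
{RTDz, RTBz} → row (2,0) (2,0) (2,0)
{RHDx, RHDz, RHBx, RHBz} → row (6,0) (6,0) (6,0)
{LTDx, LTDz, LHDx, LHDz} → row (3,2) (0,3) (2,5)
{LTBx, LTBz, LHBx, LHBz} → row (5,6) (5,6) (5,6)
That's 5 distinct rows out of 16 strategies.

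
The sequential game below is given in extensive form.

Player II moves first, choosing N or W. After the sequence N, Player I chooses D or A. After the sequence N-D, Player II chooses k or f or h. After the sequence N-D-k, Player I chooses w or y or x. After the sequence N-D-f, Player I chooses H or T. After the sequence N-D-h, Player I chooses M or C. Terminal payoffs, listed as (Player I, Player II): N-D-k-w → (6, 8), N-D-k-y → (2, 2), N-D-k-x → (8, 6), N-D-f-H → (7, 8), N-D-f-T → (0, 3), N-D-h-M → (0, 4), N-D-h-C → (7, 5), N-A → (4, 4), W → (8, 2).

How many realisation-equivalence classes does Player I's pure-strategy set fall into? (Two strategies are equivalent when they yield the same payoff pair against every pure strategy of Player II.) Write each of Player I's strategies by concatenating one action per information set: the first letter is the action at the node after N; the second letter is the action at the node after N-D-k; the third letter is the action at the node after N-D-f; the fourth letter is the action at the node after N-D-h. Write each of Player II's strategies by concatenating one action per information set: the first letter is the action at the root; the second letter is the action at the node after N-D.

13

Player I has 24 pure strategies: DwHM, DwHC, DwTM, DwTC, DyHM, DyHC, DyTM, DyTC, DxHM, DxHC, DxTM, DxTC, AwHM, AwHC, AwTM, AwTC, AyHM, AyHC, AyTM, AyTC, AxHM, AxHC, AxTM, AxTC. Columns: Nk, Nf, Nh, Wk, Wf, Wh.
{DwHM} → row (6,8) (7,8) (0,4) (8,2) (8,2) (8,2)
{DwHC} → row (6,8) (7,8) (7,5) (8,2) (8,2) (8,2)
{DwTM} → row (6,8) (0,3) (0,4) (8,2) (8,2) (8,2)
{DwTC} → row (6,8) (0,3) (7,5) (8,2) (8,2) (8,2)
{DyHM} → row (2,2) (7,8) (0,4) (8,2) (8,2) (8,2)
{DyHC} → row (2,2) (7,8) (7,5) (8,2) (8,2) (8,2)
{DyTM} → row (2,2) (0,3) (0,4) (8,2) (8,2) (8,2)
{DyTC} → row (2,2) (0,3) (7,5) (8,2) (8,2) (8,2)
{DxHM} → row (8,6) (7,8) (0,4) (8,2) (8,2) (8,2)
{DxHC} → row (8,6) (7,8) (7,5) (8,2) (8,2) (8,2)
{DxTM} → row (8,6) (0,3) (0,4) (8,2) (8,2) (8,2)
{DxTC} → row (8,6) (0,3) (7,5) (8,2) (8,2) (8,2)
{AwHM, AwHC, AwTM, AwTC, AyHM, AyHC, AyTM, AyTC, AxHM, AxHC, AxTM, AxTC} → row (4,4) (4,4) (4,4) (8,2) (8,2) (8,2)
That's 13 distinct rows out of 24 strategies.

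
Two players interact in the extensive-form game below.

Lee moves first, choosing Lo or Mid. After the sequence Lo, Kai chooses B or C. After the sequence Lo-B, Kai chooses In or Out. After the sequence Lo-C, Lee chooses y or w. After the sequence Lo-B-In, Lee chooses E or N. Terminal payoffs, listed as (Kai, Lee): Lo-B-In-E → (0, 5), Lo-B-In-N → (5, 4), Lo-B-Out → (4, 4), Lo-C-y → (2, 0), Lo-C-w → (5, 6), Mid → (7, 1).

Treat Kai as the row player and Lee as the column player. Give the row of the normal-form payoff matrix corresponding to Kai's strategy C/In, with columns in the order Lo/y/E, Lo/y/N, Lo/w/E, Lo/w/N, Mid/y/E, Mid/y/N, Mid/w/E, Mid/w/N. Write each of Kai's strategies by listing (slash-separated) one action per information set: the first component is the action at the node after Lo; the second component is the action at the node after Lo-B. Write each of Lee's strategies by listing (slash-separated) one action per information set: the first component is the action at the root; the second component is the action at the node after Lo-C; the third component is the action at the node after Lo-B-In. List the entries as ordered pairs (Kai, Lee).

(2,0) (2,0) (5,6) (5,6) (7,1) (7,1) (7,1) (7,1)

vs Lo/y/E: Lee plays Lo → Kai plays C at [Lo] → Lee plays y at [Lo-C] → (2, 0)
vs Lo/y/N: Lee plays Lo → Kai plays C at [Lo] → Lee plays y at [Lo-C] → (2, 0)
vs Lo/w/E: Lee plays Lo → Kai plays C at [Lo] → Lee plays w at [Lo-C] → (5, 6)
vs Lo/w/N: Lee plays Lo → Kai plays C at [Lo] → Lee plays w at [Lo-C] → (5, 6)
vs Mid/y/E: Lee plays Mid → (7, 1)
vs Mid/y/N: Lee plays Mid → (7, 1)
vs Mid/w/E: Lee plays Mid → (7, 1)
vs Mid/w/N: Lee plays Mid → (7, 1)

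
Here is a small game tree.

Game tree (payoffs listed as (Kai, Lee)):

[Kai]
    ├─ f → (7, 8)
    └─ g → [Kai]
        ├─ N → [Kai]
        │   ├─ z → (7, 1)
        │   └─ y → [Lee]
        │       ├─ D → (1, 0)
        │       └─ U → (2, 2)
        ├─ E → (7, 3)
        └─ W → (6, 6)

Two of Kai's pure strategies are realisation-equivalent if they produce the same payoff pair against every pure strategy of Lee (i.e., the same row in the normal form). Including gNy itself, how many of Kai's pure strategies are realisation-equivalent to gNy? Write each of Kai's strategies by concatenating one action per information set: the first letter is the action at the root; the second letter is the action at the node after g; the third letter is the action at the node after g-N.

1

Row for gNy (columns D, U): (1,0) (2,2).
Every one of Kai's information sets is on the play path for some reply by Lee when Kai follows gNy.
Changing the action at any of them therefore changes at least one column, so only gNy itself gives this row.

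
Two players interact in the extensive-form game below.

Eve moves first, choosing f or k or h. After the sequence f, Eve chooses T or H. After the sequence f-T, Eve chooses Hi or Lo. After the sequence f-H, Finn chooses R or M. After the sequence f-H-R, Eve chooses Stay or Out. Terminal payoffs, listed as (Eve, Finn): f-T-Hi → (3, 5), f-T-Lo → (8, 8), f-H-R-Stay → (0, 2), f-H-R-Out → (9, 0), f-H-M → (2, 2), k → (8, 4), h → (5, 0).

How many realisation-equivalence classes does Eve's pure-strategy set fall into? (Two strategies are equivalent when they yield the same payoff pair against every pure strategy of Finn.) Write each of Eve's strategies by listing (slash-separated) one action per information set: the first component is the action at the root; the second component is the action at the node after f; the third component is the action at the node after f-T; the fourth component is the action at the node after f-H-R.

6

Eve has 24 pure strategies: f/T/Hi/Stay, f/T/Hi/Out, f/T/Lo/Stay, f/T/Lo/Out, f/H/Hi/Stay, f/H/Hi/Out, f/H/Lo/Stay, f/H/Lo/Out, k/T/Hi/Stay, k/T/Hi/Out, k/T/Lo/Stay, k/T/Lo/Out, k/H/Hi/Stay, k/H/Hi/Out, k/H/Lo/Stay, k/H/Lo/Out, h/T/Hi/Stay, h/T/Hi/Out, h/T/Lo/Stay, h/T/Lo/Out, h/H/Hi/Stay, h/H/Hi/Out, h/H/Lo/Stay, h/H/Lo/Out. Columns: R, M.
{f/T/Hi/Stay, f/T/Hi/Out} → row (3,5) (3,5)
{f/T/Lo/Stay, f/T/Lo/Out} → row (8,8) (8,8)
{f/H/Hi/Stay, f/H/Lo/Stay} → row (0,2) (2,2)
{f/H/Hi/Out, f/H/Lo/Out} → row (9,0) (2,2)
{k/T/Hi/Stay, k/T/Hi/Out, k/T/Lo/Stay, k/T/Lo/Out, k/H/Hi/Stay, k/H/Hi/Out, k/H/Lo/Stay, k/H/Lo/Out} → row (8,4) (8,4)
{h/T/Hi/Stay, h/T/Hi/Out, h/T/Lo/Stay, h/T/Lo/Out, h/H/Hi/Stay, h/H/Hi/Out, h/H/Lo/Stay, h/H/Lo/Out} → row (5,0) (5,0)
That's 6 distinct rows out of 24 strategies.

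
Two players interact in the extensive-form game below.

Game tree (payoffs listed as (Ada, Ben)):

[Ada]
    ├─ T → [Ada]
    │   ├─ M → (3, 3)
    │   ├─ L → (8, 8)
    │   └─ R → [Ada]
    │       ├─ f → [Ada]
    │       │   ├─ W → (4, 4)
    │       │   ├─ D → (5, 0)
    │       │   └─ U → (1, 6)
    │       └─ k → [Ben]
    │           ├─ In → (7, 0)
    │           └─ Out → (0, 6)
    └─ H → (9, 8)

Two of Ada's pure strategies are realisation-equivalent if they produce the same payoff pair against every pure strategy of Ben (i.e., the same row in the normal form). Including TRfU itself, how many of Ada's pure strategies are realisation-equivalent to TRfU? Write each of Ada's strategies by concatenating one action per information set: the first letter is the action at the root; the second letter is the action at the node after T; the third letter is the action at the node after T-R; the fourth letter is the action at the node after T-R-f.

1

Row for TRfU (columns In, Out): (1,6) (1,6).
Every one of Ada's information sets is on the play path for some reply by Ben when Ada follows TRfU.
Changing the action at any of them therefore changes at least one column, so only TRfU itself gives this row.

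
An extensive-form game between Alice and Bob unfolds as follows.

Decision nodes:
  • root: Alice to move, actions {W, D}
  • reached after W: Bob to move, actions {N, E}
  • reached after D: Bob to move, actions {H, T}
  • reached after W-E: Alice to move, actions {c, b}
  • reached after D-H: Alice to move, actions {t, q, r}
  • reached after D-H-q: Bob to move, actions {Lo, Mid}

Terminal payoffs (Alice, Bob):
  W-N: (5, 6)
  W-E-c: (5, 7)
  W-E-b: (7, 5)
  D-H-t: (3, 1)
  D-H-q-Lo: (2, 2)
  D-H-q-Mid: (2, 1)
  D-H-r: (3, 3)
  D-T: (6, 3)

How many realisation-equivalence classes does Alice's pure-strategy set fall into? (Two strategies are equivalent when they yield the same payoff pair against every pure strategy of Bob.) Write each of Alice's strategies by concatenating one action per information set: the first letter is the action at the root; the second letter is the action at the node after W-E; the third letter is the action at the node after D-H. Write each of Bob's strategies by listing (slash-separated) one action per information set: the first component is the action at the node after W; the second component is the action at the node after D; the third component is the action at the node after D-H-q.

Alice has 12 pure strategies: Wct, Wcq, Wcr, Wbt, Wbq, Wbr, Dct, Dcq, Dcr, Dbt, Dbq, Dbr. Columns: N/H/Lo, N/H/Mid, N/T/Lo, N/T/Mid, E/H/Lo, E/H/Mid, E/T/Lo, E/T/Mid.
{Wct, Wcq, Wcr} → row (5,6) (5,6) (5,6) (5,6) (5,7) (5,7) (5,7) (5,7)
{Wbt, Wbq, Wbr} → row (5,6) (5,6) (5,6) (5,6) (7,5) (7,5) (7,5) (7,5)
{Dct, Dbt} → row (3,1) (3,1) (6,3) (6,3) (3,1) (3,1) (6,3) (6,3)
{Dcq, Dbq} → row (2,2) (2,1) (6,3) (6,3) (2,2) (2,1) (6,3) (6,3)
{Dcr, Dbr} → row (3,3) (3,3) (6,3) (6,3) (3,3) (3,3) (6,3) (6,3)
That's 5 distinct rows out of 12 strategies.

5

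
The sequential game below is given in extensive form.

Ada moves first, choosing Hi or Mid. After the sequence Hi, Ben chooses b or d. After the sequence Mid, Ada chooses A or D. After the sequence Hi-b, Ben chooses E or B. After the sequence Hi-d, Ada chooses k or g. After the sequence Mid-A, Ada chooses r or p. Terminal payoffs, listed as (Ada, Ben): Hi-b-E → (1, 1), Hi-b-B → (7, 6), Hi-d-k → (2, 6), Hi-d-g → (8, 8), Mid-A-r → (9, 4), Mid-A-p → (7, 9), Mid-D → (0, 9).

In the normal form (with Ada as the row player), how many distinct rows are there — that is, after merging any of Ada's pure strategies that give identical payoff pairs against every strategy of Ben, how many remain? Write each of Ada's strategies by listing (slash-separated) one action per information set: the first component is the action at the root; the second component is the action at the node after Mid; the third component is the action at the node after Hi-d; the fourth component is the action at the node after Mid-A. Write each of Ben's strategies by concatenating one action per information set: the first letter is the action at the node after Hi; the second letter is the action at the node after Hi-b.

5

Ada has 16 pure strategies: Hi/A/k/r, Hi/A/k/p, Hi/A/g/r, Hi/A/g/p, Hi/D/k/r, Hi/D/k/p, Hi/D/g/r, Hi/D/g/p, Mid/A/k/r, Mid/A/k/p, Mid/A/g/r, Mid/A/g/p, Mid/D/k/r, Mid/D/k/p, Mid/D/g/r, Mid/D/g/p. Columns: bE, bB, dE, dB.
{Hi/A/k/r, Hi/A/k/p, Hi/D/k/r, Hi/D/k/p} → row (1,1) (7,6) (2,6) (2,6)
{Hi/A/g/r, Hi/A/g/p, Hi/D/g/r, Hi/D/g/p} → row (1,1) (7,6) (8,8) (8,8)
{Mid/A/k/r, Mid/A/g/r} → row (9,4) (9,4) (9,4) (9,4)
{Mid/A/k/p, Mid/A/g/p} → row (7,9) (7,9) (7,9) (7,9)
{Mid/D/k/r, Mid/D/k/p, Mid/D/g/r, Mid/D/g/p} → row (0,9) (0,9) (0,9) (0,9)
That's 5 distinct rows out of 16 strategies.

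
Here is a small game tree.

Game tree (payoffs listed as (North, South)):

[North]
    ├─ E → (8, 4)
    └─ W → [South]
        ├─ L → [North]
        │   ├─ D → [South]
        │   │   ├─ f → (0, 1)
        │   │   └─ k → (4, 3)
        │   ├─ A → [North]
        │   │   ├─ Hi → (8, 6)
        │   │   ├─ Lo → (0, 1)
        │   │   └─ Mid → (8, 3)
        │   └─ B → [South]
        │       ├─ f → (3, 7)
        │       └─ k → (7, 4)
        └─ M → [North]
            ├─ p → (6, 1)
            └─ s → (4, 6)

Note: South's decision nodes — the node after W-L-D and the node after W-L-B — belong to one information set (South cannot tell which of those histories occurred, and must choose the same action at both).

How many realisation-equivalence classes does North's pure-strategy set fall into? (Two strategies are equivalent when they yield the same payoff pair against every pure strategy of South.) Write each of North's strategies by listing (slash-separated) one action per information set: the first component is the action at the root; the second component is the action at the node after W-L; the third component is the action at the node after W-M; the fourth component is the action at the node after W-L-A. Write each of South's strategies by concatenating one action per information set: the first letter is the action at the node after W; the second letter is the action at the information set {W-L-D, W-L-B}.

11

North has 36 pure strategies: E/D/p/Hi, E/D/p/Lo, E/D/p/Mid, E/D/s/Hi, E/D/s/Lo, E/D/s/Mid, E/A/p/Hi, E/A/p/Lo, E/A/p/Mid, E/A/s/Hi, E/A/s/Lo, E/A/s/Mid, E/B/p/Hi, E/B/p/Lo, E/B/p/Mid, E/B/s/Hi, E/B/s/Lo, E/B/s/Mid, W/D/p/Hi, W/D/p/Lo, W/D/p/Mid, W/D/s/Hi, W/D/s/Lo, W/D/s/Mid, W/A/p/Hi, W/A/p/Lo, W/A/p/Mid, W/A/s/Hi, W/A/s/Lo, W/A/s/Mid, W/B/p/Hi, W/B/p/Lo, W/B/p/Mid, W/B/s/Hi, W/B/s/Lo, W/B/s/Mid. Columns: Lf, Lk, Mf, Mk.
{E/D/p/Hi, E/D/p/Lo, E/D/p/Mid, E/D/s/Hi, E/D/s/Lo, E/D/s/Mid, E/A/p/Hi, E/A/p/Lo, E/A/p/Mid, E/A/s/Hi, E/A/s/Lo, E/A/s/Mid, E/B/p/Hi, E/B/p/Lo, E/B/p/Mid, E/B/s/Hi, E/B/s/Lo, E/B/s/Mid} → row (8,4) (8,4) (8,4) (8,4)
{W/D/p/Hi, W/D/p/Lo, W/D/p/Mid} → row (0,1) (4,3) (6,1) (6,1)
{W/D/s/Hi, W/D/s/Lo, W/D/s/Mid} → row (0,1) (4,3) (4,6) (4,6)
{W/A/p/Hi} → row (8,6) (8,6) (6,1) (6,1)
{W/A/p/Lo} → row (0,1) (0,1) (6,1) (6,1)
{W/A/p/Mid} → row (8,3) (8,3) (6,1) (6,1)
{W/A/s/Hi} → row (8,6) (8,6) (4,6) (4,6)
{W/A/s/Lo} → row (0,1) (0,1) (4,6) (4,6)
{W/A/s/Mid} → row (8,3) (8,3) (4,6) (4,6)
{W/B/p/Hi, W/B/p/Lo, W/B/p/Mid} → row (3,7) (7,4) (6,1) (6,1)
{W/B/s/Hi, W/B/s/Lo, W/B/s/Mid} → row (3,7) (7,4) (4,6) (4,6)
That's 11 distinct rows out of 36 strategies.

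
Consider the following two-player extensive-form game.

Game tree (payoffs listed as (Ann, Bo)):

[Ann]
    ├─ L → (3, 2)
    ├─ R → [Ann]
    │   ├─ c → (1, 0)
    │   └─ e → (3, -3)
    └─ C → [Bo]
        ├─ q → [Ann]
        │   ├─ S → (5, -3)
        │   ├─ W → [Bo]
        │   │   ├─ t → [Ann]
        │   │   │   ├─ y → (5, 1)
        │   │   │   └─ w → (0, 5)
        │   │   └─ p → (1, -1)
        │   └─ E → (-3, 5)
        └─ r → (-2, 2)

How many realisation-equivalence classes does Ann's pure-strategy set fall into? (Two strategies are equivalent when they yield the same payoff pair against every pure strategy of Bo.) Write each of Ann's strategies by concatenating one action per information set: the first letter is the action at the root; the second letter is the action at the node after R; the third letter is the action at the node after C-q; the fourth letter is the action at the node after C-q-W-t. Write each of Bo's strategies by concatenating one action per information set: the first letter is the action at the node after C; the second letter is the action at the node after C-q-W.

Ann has 36 pure strategies: LcSy, LcSw, LcWy, LcWw, LcEy, LcEw, LeSy, LeSw, LeWy, LeWw, LeEy, LeEw, RcSy, RcSw, RcWy, RcWw, RcEy, RcEw, ReSy, ReSw, ReWy, ReWw, ReEy, ReEw, CcSy, CcSw, CcWy, CcWw, CcEy, CcEw, CeSy, CeSw, CeWy, CeWw, CeEy, CeEw. Columns: qt, qp, rt, rp.
{LcSy, LcSw, LcWy, LcWw, LcEy, LcEw, LeSy, LeSw, LeWy, LeWw, LeEy, LeEw} → row (3,2) (3,2) (3,2) (3,2)
{RcSy, RcSw, RcWy, RcWw, RcEy, RcEw} → row (1,0) (1,0) (1,0) (1,0)
{ReSy, ReSw, ReWy, ReWw, ReEy, ReEw} → row (3,-3) (3,-3) (3,-3) (3,-3)
{CcSy, CcSw, CeSy, CeSw} → row (5,-3) (5,-3) (-2,2) (-2,2)
{CcWy, CeWy} → row (5,1) (1,-1) (-2,2) (-2,2)
{CcWw, CeWw} → row (0,5) (1,-1) (-2,2) (-2,2)
{CcEy, CcEw, CeEy, CeEw} → row (-3,5) (-3,5) (-2,2) (-2,2)
That's 7 distinct rows out of 36 strategies.

7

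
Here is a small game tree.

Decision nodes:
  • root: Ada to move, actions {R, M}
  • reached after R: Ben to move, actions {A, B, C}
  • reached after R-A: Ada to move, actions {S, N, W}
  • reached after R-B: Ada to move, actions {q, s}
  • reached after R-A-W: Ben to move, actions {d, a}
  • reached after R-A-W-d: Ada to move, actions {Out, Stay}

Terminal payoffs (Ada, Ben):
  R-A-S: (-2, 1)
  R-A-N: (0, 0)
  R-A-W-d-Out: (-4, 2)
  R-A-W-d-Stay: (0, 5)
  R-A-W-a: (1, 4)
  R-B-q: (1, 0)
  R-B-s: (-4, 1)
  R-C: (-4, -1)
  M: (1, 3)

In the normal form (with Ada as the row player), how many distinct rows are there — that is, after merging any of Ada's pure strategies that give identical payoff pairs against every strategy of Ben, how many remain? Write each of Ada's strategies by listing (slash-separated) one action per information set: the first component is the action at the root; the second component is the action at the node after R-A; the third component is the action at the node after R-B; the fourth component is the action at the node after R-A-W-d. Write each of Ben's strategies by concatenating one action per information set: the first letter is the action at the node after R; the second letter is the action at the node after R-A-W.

9

Ada has 24 pure strategies: R/S/q/Out, R/S/q/Stay, R/S/s/Out, R/S/s/Stay, R/N/q/Out, R/N/q/Stay, R/N/s/Out, R/N/s/Stay, R/W/q/Out, R/W/q/Stay, R/W/s/Out, R/W/s/Stay, M/S/q/Out, M/S/q/Stay, M/S/s/Out, M/S/s/Stay, M/N/q/Out, M/N/q/Stay, M/N/s/Out, M/N/s/Stay, M/W/q/Out, M/W/q/Stay, M/W/s/Out, M/W/s/Stay. Columns: Ad, Aa, Bd, Ba, Cd, Ca.
{R/S/q/Out, R/S/q/Stay} → row (-2,1) (-2,1) (1,0) (1,0) (-4,-1) (-4,-1)
{R/S/s/Out, R/S/s/Stay} → row (-2,1) (-2,1) (-4,1) (-4,1) (-4,-1) (-4,-1)
{R/N/q/Out, R/N/q/Stay} → row (0,0) (0,0) (1,0) (1,0) (-4,-1) (-4,-1)
{R/N/s/Out, R/N/s/Stay} → row (0,0) (0,0) (-4,1) (-4,1) (-4,-1) (-4,-1)
{R/W/q/Out} → row (-4,2) (1,4) (1,0) (1,0) (-4,-1) (-4,-1)
{R/W/q/Stay} → row (0,5) (1,4) (1,0) (1,0) (-4,-1) (-4,-1)
{R/W/s/Out} → row (-4,2) (1,4) (-4,1) (-4,1) (-4,-1) (-4,-1)
{R/W/s/Stay} → row (0,5) (1,4) (-4,1) (-4,1) (-4,-1) (-4,-1)
{M/S/q/Out, M/S/q/Stay, M/S/s/Out, M/S/s/Stay, M/N/q/Out, M/N/q/Stay, M/N/s/Out, M/N/s/Stay, M/W/q/Out, M/W/q/Stay, M/W/s/Out, M/W/s/Stay} → row (1,3) (1,3) (1,3) (1,3) (1,3) (1,3)
That's 9 distinct rows out of 24 strategies.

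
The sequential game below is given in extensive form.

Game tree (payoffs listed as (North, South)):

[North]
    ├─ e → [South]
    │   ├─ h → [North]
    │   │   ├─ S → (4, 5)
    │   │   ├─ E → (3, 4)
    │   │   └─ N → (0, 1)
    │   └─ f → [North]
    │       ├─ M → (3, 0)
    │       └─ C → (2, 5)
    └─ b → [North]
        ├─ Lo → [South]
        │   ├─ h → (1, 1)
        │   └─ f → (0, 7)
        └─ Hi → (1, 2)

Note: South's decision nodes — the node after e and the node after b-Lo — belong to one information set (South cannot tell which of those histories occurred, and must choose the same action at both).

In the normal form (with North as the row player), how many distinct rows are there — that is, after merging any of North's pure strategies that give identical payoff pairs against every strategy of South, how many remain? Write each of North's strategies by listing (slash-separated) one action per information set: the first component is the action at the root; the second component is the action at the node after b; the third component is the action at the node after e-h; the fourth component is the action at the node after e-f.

North has 24 pure strategies: e/Lo/S/M, e/Lo/S/C, e/Lo/E/M, e/Lo/E/C, e/Lo/N/M, e/Lo/N/C, e/Hi/S/M, e/Hi/S/C, e/Hi/E/M, e/Hi/E/C, e/Hi/N/M, e/Hi/N/C, b/Lo/S/M, b/Lo/S/C, b/Lo/E/M, b/Lo/E/C, b/Lo/N/M, b/Lo/N/C, b/Hi/S/M, b/Hi/S/C, b/Hi/E/M, b/Hi/E/C, b/Hi/N/M, b/Hi/N/C. Columns: h, f.
{e/Lo/S/M, e/Hi/S/M} → row (4,5) (3,0)
{e/Lo/S/C, e/Hi/S/C} → row (4,5) (2,5)
{e/Lo/E/M, e/Hi/E/M} → row (3,4) (3,0)
{e/Lo/E/C, e/Hi/E/C} → row (3,4) (2,5)
{e/Lo/N/M, e/Hi/N/M} → row (0,1) (3,0)
{e/Lo/N/C, e/Hi/N/C} → row (0,1) (2,5)
{b/Lo/S/M, b/Lo/S/C, b/Lo/E/M, b/Lo/E/C, b/Lo/N/M, b/Lo/N/C} → row (1,1) (0,7)
{b/Hi/S/M, b/Hi/S/C, b/Hi/E/M, b/Hi/E/C, b/Hi/N/M, b/Hi/N/C} → row (1,2) (1,2)
That's 8 distinct rows out of 24 strategies.

8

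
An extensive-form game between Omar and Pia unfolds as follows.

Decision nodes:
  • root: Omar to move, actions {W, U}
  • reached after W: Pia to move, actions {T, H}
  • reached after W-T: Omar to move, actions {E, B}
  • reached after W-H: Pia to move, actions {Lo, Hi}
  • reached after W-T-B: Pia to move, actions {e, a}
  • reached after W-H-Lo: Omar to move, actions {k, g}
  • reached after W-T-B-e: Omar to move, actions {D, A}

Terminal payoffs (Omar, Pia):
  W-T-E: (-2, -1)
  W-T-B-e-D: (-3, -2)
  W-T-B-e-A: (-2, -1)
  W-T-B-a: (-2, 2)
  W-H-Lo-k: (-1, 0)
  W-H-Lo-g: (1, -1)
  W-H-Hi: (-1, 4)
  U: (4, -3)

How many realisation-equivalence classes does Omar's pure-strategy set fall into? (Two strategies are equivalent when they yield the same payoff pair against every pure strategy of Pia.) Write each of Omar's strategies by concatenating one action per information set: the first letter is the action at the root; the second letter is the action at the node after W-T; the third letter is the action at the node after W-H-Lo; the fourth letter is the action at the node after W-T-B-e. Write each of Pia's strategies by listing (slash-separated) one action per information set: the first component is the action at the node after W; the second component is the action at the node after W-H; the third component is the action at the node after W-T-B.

Omar has 16 pure strategies: WEkD, WEkA, WEgD, WEgA, WBkD, WBkA, WBgD, WBgA, UEkD, UEkA, UEgD, UEgA, UBkD, UBkA, UBgD, UBgA. Columns: T/Lo/e, T/Lo/a, T/Hi/e, T/Hi/a, H/Lo/e, H/Lo/a, H/Hi/e, H/Hi/a.
{WEkD, WEkA} → row (-2,-1) (-2,-1) (-2,-1) (-2,-1) (-1,0) (-1,0) (-1,4) (-1,4)
{WEgD, WEgA} → row (-2,-1) (-2,-1) (-2,-1) (-2,-1) (1,-1) (1,-1) (-1,4) (-1,4)
{WBkD} → row (-3,-2) (-2,2) (-3,-2) (-2,2) (-1,0) (-1,0) (-1,4) (-1,4)
{WBkA} → row (-2,-1) (-2,2) (-2,-1) (-2,2) (-1,0) (-1,0) (-1,4) (-1,4)
{WBgD} → row (-3,-2) (-2,2) (-3,-2) (-2,2) (1,-1) (1,-1) (-1,4) (-1,4)
{WBgA} → row (-2,-1) (-2,2) (-2,-1) (-2,2) (1,-1) (1,-1) (-1,4) (-1,4)
{UEkD, UEkA, UEgD, UEgA, UBkD, UBkA, UBgD, UBgA} → row (4,-3) (4,-3) (4,-3) (4,-3) (4,-3) (4,-3) (4,-3) (4,-3)
That's 7 distinct rows out of 16 strategies.

7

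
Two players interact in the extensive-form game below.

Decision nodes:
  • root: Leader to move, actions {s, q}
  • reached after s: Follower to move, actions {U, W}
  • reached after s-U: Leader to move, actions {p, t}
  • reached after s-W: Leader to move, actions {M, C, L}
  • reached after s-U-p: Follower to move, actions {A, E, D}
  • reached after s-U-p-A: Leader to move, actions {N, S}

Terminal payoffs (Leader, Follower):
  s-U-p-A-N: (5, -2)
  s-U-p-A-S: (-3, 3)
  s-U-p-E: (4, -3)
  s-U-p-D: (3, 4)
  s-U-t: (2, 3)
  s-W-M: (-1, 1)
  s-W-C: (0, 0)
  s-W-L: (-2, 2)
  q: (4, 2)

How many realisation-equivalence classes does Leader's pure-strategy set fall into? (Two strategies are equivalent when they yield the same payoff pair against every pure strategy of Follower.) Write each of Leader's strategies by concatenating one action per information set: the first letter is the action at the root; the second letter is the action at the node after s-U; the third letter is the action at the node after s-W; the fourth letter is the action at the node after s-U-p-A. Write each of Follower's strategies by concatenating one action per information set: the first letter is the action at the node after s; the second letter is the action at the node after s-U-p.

Leader has 24 pure strategies: spMN, spMS, spCN, spCS, spLN, spLS, stMN, stMS, stCN, stCS, stLN, stLS, qpMN, qpMS, qpCN, qpCS, qpLN, qpLS, qtMN, qtMS, qtCN, qtCS, qtLN, qtLS. Columns: UA, UE, UD, WA, WE, WD.
{spMN} → row (5,-2) (4,-3) (3,4) (-1,1) (-1,1) (-1,1)
{spMS} → row (-3,3) (4,-3) (3,4) (-1,1) (-1,1) (-1,1)
{spCN} → row (5,-2) (4,-3) (3,4) (0,0) (0,0) (0,0)
{spCS} → row (-3,3) (4,-3) (3,4) (0,0) (0,0) (0,0)
{spLN} → row (5,-2) (4,-3) (3,4) (-2,2) (-2,2) (-2,2)
{spLS} → row (-3,3) (4,-3) (3,4) (-2,2) (-2,2) (-2,2)
{stMN, stMS} → row (2,3) (2,3) (2,3) (-1,1) (-1,1) (-1,1)
{stCN, stCS} → row (2,3) (2,3) (2,3) (0,0) (0,0) (0,0)
{stLN, stLS} → row (2,3) (2,3) (2,3) (-2,2) (-2,2) (-2,2)
{qpMN, qpMS, qpCN, qpCS, qpLN, qpLS, qtMN, qtMS, qtCN, qtCS, qtLN, qtLS} → row (4,2) (4,2) (4,2) (4,2) (4,2) (4,2)
That's 10 distinct rows out of 24 strategies.

10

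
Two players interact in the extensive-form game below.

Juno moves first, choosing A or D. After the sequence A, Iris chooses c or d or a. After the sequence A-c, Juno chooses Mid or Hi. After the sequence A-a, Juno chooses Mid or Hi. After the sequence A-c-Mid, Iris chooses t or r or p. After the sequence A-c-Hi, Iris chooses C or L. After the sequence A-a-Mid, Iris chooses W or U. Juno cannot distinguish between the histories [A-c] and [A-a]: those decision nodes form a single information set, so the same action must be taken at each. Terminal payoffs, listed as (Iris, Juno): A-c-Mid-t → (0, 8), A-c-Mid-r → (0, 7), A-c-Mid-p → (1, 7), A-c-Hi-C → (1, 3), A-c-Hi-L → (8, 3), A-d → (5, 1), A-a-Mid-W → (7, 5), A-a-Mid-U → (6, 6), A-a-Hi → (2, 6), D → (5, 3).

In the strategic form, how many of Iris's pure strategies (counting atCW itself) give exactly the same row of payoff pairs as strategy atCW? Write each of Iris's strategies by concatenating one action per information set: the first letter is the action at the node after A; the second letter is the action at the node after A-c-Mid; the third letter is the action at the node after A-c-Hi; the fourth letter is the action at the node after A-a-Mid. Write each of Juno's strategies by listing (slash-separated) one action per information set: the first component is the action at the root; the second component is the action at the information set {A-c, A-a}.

Row for atCW (columns A/Mid, A/Hi, D/Mid, D/Hi): (7,5) (2,6) (5,3) (5,3).
Under atCW, Iris's choice at the node after A-c-Mid and at the node after A-c-Hi can never be reached regardless of what Juno does, so varying those choices leaves every outcome unchanged.
Holding the reachable choices fixed and varying the unreachable ones freely already gives 3 × 2 = 6 equivalent strategies.
No other strategy reproduces this row, so those 6 are the full class: atCW, atLW, arCW, arLW, apCW, apLW.

6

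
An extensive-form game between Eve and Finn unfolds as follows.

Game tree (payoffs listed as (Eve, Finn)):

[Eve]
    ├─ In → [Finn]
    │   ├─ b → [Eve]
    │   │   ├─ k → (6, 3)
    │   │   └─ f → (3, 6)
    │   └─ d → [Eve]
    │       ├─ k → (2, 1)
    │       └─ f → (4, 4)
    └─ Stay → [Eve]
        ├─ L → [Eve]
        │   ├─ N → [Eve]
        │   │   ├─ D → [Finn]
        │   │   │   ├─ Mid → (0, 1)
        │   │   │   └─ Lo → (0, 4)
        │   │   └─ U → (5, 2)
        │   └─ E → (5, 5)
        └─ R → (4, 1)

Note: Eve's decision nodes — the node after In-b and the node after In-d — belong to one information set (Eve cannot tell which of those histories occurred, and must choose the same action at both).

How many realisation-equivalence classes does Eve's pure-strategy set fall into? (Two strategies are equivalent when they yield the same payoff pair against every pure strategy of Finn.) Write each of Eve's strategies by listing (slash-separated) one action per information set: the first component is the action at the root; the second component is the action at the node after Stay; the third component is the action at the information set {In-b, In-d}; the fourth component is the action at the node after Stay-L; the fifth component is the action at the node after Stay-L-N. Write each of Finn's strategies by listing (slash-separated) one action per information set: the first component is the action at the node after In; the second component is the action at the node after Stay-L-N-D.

Eve has 32 pure strategies: In/L/k/N/D, In/L/k/N/U, In/L/k/E/D, In/L/k/E/U, In/L/f/N/D, In/L/f/N/U, In/L/f/E/D, In/L/f/E/U, In/R/k/N/D, In/R/k/N/U, In/R/k/E/D, In/R/k/E/U, In/R/f/N/D, In/R/f/N/U, In/R/f/E/D, In/R/f/E/U, Stay/L/k/N/D, Stay/L/k/N/U, Stay/L/k/E/D, Stay/L/k/E/U, Stay/L/f/N/D, Stay/L/f/N/U, Stay/L/f/E/D, Stay/L/f/E/U, Stay/R/k/N/D, Stay/R/k/N/U, Stay/R/k/E/D, Stay/R/k/E/U, Stay/R/f/N/D, Stay/R/f/N/U, Stay/R/f/E/D, Stay/R/f/E/U. Columns: b/Mid, b/Lo, d/Mid, d/Lo.
{In/L/k/N/D, In/L/k/N/U, In/L/k/E/D, In/L/k/E/U, In/R/k/N/D, In/R/k/N/U, In/R/k/E/D, In/R/k/E/U} → row (6,3) (6,3) (2,1) (2,1)
{In/L/f/N/D, In/L/f/N/U, In/L/f/E/D, In/L/f/E/U, In/R/f/N/D, In/R/f/N/U, In/R/f/E/D, In/R/f/E/U} → row (3,6) (3,6) (4,4) (4,4)
{Stay/L/k/N/D, Stay/L/f/N/D} → row (0,1) (0,4) (0,1) (0,4)
{Stay/L/k/N/U, Stay/L/f/N/U} → row (5,2) (5,2) (5,2) (5,2)
{Stay/L/k/E/D, Stay/L/k/E/U, Stay/L/f/E/D, Stay/L/f/E/U} → row (5,5) (5,5) (5,5) (5,5)
{Stay/R/k/N/D, Stay/R/k/N/U, Stay/R/k/E/D, Stay/R/k/E/U, Stay/R/f/N/D, Stay/R/f/N/U, Stay/R/f/E/D, Stay/R/f/E/U} → row (4,1) (4,1) (4,1) (4,1)
That's 6 distinct rows out of 32 strategies.

6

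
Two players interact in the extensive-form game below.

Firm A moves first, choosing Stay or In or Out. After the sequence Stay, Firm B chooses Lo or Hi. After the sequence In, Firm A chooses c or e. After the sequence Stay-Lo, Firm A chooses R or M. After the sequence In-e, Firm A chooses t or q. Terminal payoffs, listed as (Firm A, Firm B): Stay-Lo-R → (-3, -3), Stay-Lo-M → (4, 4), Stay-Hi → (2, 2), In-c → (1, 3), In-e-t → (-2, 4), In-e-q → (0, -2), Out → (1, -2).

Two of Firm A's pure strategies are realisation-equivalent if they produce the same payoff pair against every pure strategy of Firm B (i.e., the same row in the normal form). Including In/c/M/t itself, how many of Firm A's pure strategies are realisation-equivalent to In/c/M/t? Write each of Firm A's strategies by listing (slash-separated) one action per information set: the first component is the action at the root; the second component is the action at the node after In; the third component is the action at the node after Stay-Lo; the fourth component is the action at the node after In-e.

Row for In/c/M/t (columns Lo, Hi): (1,3) (1,3).
Under In/c/M/t, Firm A's choice at the node after Stay-Lo and at the node after In-e can never be reached regardless of what Firm B does, so varying those choices leaves every outcome unchanged.
Holding the reachable choices fixed and varying the unreachable ones freely already gives 2 × 2 = 4 equivalent strategies.
No other strategy reproduces this row, so those 4 are the full class: In/c/R/t, In/c/R/q, In/c/M/t, In/c/M/q.

4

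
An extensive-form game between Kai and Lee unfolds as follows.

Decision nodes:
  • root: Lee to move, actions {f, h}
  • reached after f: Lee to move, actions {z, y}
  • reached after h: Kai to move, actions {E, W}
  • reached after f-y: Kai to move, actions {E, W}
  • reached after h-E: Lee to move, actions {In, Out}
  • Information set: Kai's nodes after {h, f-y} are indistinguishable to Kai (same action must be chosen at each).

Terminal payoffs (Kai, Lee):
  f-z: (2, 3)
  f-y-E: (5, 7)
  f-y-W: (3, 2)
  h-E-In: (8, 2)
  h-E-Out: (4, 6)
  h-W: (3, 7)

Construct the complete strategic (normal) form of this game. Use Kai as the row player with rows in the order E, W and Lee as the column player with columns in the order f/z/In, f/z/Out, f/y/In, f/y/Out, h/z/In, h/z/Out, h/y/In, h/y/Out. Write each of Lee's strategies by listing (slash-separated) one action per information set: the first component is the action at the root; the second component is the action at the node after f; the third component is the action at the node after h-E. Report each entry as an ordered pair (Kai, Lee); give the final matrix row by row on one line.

Row E: f/z/In→(2,3), f/z/Out→(2,3), f/y/In→(5,7), f/y/Out→(5,7), h/z/In→(8,2), h/z/Out→(4,6), h/y/In→(8,2), h/y/Out→(4,6)
Row W: f/z/In→(2,3), f/z/Out→(2,3), f/y/In→(3,2), f/y/Out→(3,2), h/z/In→(3,7), h/z/Out→(3,7), h/y/In→(3,7), h/y/Out→(3,7)

E: (2,3) (2,3) (5,7) (5,7) (8,2) (4,6) (8,2) (4,6) | W: (2,3) (2,3) (3,2) (3,2) (3,7) (3,7) (3,7) (3,7)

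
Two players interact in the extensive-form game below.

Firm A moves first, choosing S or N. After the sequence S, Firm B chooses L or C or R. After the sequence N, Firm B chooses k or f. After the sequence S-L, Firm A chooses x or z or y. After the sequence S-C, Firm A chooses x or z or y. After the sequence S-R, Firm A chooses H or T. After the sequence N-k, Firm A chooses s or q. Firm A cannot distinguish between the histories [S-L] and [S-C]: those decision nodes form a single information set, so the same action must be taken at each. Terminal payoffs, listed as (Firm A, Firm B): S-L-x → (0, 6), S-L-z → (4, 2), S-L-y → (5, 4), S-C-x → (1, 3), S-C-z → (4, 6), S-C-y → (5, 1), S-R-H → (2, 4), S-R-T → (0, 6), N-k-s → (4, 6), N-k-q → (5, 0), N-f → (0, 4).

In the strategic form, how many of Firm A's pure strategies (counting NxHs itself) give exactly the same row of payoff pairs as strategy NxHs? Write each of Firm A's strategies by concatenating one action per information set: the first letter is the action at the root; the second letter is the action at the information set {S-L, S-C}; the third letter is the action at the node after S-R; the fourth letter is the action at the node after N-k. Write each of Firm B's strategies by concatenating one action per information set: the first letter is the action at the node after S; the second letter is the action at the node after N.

6

Row for NxHs (columns Lk, Lf, Ck, Cf, Rk, Rf): (4,6) (0,4) (4,6) (0,4) (4,6) (0,4).
Under NxHs, Firm A's choice at the information set {S-L, S-C} and at the node after S-R can never be reached regardless of what Firm B does, so varying those choices leaves every outcome unchanged.
Holding the reachable choices fixed and varying the unreachable ones freely already gives 3 × 2 = 6 equivalent strategies.
No other strategy reproduces this row, so those 6 are the full class: NxHs, NxTs, NzHs, NzTs, NyHs, NyTs.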